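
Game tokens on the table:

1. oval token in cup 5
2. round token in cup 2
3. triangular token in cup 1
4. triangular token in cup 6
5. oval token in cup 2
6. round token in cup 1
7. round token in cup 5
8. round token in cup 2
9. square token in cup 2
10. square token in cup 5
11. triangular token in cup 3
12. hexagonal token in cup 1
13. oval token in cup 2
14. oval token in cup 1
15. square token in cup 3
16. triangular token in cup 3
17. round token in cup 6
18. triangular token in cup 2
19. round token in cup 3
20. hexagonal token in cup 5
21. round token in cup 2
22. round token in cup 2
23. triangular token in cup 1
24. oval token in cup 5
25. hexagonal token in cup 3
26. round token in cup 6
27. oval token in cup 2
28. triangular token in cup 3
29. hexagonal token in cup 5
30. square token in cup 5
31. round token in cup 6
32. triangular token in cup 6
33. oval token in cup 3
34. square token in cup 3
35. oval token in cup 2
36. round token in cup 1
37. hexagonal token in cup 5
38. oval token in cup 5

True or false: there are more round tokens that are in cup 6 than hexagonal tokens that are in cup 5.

False

There are 3 round tokens in cup 6.
There are 3 hexagonal tokens in cup 5.
The claim requires 3 > 3, which does not hold.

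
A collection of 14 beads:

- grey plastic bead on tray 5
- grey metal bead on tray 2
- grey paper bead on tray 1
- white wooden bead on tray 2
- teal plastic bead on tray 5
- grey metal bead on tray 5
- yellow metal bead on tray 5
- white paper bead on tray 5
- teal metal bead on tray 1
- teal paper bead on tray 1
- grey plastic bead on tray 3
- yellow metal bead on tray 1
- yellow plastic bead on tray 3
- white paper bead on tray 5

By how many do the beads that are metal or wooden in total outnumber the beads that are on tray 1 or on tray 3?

beads that are metal or wooden: 6.
beads on tray 1 or on tray 3: 6.
6 − 6 = 0.

0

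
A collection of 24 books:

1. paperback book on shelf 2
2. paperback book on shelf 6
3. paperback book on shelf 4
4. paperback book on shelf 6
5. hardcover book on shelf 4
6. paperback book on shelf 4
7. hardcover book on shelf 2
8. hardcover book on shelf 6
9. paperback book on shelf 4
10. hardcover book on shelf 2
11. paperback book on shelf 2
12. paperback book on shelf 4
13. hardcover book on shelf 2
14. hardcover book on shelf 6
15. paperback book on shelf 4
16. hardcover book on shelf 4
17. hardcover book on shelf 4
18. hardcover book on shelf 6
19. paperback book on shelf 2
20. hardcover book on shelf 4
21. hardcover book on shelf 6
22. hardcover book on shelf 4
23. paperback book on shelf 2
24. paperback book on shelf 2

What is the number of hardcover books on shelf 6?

4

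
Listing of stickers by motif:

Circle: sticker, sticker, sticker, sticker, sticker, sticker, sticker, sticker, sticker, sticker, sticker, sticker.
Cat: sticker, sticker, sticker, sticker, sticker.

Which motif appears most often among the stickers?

circle

Counts by motif: circle 12, cat 5.
The maximum is 12, held uniquely by circle.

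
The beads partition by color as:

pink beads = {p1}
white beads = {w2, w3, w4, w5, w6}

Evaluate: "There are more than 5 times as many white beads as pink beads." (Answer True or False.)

False

|white beads| = 5.
|pink beads| = 1.
The claim requires 5 > 5 × 1 = 5, which does not hold.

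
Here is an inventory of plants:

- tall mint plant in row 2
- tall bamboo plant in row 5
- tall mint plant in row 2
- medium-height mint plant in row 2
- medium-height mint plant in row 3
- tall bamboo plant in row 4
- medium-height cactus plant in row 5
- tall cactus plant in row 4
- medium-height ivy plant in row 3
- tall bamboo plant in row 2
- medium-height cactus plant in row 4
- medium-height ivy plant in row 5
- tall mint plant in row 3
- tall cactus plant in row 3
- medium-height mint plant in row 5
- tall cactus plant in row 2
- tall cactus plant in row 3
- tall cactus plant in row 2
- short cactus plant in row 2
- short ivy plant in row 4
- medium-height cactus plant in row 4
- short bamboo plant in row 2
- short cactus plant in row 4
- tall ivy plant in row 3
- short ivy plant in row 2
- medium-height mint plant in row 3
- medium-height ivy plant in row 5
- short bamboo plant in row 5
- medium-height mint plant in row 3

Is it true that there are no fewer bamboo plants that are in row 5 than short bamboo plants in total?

bamboo plants in row 5: 2.
short bamboo plants: 2.
The claim requires 2 ≥ 2, which holds.

True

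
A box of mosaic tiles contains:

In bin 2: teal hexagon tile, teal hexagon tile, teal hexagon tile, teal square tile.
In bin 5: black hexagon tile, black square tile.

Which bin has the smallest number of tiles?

Counts by bin: bin 2→4, bin 5→2.
The minimum is 2, held uniquely by bin 5.

bin 5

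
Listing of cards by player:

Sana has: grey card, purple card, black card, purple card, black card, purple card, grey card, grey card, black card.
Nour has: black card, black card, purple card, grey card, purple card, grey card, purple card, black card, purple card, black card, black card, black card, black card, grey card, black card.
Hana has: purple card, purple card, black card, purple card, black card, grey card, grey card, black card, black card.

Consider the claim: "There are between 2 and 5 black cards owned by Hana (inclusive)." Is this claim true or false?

|black cards owned by Hana| = 4.
The claim requires 2 ≤ 4 ≤ 5, which holds.

True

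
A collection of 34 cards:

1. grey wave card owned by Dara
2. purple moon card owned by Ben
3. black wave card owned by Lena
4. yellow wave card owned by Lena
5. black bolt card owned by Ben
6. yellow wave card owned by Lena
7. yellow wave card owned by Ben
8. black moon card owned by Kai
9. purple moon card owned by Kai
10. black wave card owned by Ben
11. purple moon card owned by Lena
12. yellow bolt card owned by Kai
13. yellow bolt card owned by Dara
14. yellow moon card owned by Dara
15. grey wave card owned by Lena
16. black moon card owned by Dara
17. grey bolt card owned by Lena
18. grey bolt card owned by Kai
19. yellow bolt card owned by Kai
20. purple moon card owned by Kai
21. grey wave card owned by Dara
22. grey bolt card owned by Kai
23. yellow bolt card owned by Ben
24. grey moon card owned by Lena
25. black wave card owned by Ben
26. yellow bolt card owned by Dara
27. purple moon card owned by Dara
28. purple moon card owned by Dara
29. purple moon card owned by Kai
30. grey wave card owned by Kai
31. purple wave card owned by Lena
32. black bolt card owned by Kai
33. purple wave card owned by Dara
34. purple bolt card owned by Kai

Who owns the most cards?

Kai

Counts by player: Kai→11, Dara→9, Lena→8, Ben→6.
The maximum is 11, held uniquely by Kai.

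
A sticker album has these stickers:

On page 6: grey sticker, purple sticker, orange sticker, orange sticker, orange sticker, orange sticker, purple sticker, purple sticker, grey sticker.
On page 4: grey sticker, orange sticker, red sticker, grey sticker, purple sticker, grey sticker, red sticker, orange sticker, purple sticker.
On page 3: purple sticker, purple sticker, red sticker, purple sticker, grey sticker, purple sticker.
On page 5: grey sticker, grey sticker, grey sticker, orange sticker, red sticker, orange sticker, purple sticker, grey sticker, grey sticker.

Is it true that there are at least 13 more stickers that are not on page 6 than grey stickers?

True

stickers that are not on page 6: 24.
grey stickers: 11.
The claim requires 24 − 11 = 13 ≥ 13, which holds.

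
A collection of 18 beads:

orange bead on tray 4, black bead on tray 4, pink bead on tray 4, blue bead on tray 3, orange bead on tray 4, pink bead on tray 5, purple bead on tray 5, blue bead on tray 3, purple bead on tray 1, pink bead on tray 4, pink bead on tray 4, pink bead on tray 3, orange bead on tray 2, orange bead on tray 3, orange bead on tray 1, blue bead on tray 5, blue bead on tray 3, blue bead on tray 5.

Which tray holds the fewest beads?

tray 2

Counts by tray: tray 4→6, tray 3→5, tray 5→4, tray 1→2, tray 2→1.
The minimum is 1, held uniquely by tray 2.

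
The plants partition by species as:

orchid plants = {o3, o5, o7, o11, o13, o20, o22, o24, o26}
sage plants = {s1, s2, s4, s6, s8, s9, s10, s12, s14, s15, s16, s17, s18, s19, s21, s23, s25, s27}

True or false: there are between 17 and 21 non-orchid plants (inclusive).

There are 18 non-orchid plants.
The claim requires 17 ≤ 18 ≤ 21, which holds.

True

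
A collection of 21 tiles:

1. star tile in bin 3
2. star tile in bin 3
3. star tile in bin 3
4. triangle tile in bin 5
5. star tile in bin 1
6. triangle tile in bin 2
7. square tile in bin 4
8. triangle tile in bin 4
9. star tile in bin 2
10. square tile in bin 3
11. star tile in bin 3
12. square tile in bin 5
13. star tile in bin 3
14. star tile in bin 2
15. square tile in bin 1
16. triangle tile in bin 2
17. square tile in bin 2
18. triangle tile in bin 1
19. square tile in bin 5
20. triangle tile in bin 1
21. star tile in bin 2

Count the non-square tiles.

15

Total tiles: 21; with the excluded value: 6; remaining 21 − 6 = 15.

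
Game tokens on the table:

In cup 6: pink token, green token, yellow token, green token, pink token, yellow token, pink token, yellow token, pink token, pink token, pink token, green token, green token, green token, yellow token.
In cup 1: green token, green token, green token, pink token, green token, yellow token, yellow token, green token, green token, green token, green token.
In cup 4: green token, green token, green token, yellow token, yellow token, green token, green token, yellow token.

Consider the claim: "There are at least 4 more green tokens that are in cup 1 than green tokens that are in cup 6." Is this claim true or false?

False

|green tokens in cup 1| = 8.
|green tokens in cup 6| = 5.
The claim requires 8 − 5 = 3 ≥ 4, which does not hold.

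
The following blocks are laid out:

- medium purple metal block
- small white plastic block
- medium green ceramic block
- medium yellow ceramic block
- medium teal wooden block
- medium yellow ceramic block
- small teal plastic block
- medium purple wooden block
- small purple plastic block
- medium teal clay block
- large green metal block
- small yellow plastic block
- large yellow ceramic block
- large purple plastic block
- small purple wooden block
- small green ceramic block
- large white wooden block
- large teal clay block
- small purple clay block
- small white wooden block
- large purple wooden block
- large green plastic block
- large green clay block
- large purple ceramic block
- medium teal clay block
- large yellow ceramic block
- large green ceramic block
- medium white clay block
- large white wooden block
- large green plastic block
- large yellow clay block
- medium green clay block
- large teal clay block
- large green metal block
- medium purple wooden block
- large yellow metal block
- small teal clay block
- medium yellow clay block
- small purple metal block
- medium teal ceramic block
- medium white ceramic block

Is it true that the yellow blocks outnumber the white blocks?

|yellow blocks| = 8.
|white blocks| = 6.
The claim requires 8 > 6, which holds.

True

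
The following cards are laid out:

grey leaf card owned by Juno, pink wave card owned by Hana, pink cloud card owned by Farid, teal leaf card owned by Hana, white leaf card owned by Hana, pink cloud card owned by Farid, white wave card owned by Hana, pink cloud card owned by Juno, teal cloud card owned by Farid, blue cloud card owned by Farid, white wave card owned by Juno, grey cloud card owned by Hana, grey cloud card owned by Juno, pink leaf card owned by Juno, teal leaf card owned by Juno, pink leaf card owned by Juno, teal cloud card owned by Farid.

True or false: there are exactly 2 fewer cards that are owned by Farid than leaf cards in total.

cards owned by Farid: 5.
leaf cards: 6.
The claim requires 6 − 5 (= 1) to equal 2, which does not hold.

False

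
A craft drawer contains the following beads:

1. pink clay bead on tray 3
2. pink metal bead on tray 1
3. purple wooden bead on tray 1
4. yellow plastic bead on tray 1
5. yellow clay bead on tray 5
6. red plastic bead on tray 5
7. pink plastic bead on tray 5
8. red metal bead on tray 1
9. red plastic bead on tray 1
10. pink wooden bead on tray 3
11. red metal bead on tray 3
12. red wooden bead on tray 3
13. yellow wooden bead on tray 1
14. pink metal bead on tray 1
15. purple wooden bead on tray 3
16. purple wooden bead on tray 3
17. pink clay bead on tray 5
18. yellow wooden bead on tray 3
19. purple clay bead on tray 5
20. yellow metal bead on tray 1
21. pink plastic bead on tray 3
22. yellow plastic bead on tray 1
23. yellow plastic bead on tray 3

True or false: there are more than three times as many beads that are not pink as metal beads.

There are 16 beads that are not pink.
There are 5 metal beads.
The claim requires 16 > 3 × 5 = 15, which holds.

True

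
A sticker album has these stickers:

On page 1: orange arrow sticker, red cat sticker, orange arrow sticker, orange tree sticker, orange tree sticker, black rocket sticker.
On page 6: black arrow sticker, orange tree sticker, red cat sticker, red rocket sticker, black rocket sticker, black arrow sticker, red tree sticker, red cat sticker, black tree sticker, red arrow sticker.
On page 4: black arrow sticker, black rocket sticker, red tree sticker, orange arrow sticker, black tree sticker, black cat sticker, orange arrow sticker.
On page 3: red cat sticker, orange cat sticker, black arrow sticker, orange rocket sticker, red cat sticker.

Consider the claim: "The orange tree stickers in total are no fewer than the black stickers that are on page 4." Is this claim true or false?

False

There are 3 orange tree stickers.
There are 4 black stickers on page 4.
The claim requires 3 ≥ 4, which does not hold.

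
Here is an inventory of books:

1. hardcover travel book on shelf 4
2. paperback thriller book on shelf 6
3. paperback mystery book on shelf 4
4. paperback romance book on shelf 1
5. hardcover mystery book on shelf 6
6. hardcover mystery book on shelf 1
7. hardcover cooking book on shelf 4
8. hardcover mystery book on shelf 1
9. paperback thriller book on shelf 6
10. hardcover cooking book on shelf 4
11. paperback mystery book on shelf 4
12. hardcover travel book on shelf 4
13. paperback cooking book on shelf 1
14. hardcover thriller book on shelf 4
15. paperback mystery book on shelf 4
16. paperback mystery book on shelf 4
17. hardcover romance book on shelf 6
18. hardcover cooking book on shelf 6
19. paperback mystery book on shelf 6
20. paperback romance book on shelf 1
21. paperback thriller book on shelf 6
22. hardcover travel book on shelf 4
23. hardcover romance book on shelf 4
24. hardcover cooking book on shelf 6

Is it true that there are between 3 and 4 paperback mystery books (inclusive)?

False

There are 5 paperback mystery books.
The claim requires 3 ≤ 5 ≤ 4, which does not hold.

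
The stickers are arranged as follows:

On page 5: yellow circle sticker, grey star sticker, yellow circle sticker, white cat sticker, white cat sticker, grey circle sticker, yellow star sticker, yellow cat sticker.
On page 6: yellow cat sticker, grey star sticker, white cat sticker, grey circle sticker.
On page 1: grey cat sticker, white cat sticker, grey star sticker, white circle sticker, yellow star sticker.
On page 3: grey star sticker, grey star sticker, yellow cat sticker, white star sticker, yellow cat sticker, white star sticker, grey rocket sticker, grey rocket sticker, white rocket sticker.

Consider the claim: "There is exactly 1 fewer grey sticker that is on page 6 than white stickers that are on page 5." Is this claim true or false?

False

There are 2 grey stickers on page 6.
There are 2 white stickers on page 5.
The claim requires 2 − 2 (= 0) to equal 1, which does not hold.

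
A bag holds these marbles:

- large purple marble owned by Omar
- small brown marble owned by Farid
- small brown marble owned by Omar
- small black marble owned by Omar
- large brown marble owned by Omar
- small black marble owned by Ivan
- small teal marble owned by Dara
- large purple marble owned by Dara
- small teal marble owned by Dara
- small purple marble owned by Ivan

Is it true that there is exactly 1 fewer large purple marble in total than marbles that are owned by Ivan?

large purple marbles: 2.
marbles owned by Ivan: 2.
The claim requires 2 − 2 (= 0) to equal 1, which does not hold.

False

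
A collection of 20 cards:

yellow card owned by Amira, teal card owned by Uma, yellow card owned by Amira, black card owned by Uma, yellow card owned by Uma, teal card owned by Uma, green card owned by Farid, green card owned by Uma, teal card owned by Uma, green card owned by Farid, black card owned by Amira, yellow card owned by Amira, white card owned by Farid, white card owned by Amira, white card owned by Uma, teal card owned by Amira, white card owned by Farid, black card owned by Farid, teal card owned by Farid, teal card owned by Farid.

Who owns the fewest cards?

Amira

Counts by player: Farid→7, Uma→7, Amira→6.
The minimum is 6, held uniquely by Amira.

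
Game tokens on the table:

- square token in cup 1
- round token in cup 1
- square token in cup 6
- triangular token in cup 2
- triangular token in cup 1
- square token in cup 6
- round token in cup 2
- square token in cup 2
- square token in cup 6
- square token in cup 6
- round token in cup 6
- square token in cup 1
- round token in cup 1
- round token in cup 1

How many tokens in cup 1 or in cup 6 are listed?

in cup 1: 6; in cup 6: 5; together 6 + 5 = 11.

11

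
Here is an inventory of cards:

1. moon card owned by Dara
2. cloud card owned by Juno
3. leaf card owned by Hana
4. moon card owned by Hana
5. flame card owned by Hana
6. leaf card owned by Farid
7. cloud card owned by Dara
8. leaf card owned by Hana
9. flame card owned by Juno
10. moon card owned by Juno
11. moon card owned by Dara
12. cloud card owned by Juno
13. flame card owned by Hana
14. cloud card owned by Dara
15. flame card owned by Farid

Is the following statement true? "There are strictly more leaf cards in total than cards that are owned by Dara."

False

There are 3 leaf cards.
Count of cards owned by Dara: 4.
The claim requires 3 > 4, which does not hold.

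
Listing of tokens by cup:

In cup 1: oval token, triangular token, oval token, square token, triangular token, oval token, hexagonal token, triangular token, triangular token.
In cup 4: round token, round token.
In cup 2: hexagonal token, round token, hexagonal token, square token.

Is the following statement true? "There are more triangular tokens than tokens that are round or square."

triangular tokens: 4.
tokens that are round or square: 5.
The claim requires 4 > 5, which does not hold.

False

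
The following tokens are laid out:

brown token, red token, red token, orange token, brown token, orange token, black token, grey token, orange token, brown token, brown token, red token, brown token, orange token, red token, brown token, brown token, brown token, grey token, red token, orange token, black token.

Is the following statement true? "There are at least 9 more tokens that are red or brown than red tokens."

|tokens that are red or brown| = 13.
|red tokens| = 5.
The claim requires 13 − 5 = 8 ≥ 9, which does not hold.

False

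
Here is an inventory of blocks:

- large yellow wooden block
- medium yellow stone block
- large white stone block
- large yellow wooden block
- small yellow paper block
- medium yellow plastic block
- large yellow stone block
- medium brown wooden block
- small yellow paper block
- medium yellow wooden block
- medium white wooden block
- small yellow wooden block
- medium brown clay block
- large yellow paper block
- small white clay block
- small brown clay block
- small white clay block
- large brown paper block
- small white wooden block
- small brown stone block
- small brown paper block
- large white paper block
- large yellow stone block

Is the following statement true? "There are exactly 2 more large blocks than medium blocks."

There are 8 large blocks.
There are 6 medium blocks.
The claim requires 8 − 6 (= 2) to equal 2, which holds.

True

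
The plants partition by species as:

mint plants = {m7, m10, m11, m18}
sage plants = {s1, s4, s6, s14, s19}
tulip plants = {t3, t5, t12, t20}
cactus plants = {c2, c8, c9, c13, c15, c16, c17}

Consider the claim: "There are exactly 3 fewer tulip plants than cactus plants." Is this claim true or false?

tulip plants: 4.
cactus plants: 7.
The claim requires 7 − 4 (= 3) to equal 3, which holds.

True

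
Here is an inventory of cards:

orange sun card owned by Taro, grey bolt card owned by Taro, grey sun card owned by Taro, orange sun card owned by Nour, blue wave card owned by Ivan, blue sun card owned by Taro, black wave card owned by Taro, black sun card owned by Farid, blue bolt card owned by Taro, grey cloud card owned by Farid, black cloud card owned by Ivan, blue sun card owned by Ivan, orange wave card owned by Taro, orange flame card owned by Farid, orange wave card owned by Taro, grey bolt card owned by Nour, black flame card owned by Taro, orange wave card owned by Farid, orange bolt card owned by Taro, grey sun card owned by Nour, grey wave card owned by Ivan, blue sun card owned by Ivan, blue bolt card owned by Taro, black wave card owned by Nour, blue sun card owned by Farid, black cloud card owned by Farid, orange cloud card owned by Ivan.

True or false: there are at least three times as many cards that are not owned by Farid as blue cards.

True

Count of cards that are not owned by Farid: 21.
There are 7 blue cards.
The claim requires 21 ≥ 3 × 7 = 21, which holds.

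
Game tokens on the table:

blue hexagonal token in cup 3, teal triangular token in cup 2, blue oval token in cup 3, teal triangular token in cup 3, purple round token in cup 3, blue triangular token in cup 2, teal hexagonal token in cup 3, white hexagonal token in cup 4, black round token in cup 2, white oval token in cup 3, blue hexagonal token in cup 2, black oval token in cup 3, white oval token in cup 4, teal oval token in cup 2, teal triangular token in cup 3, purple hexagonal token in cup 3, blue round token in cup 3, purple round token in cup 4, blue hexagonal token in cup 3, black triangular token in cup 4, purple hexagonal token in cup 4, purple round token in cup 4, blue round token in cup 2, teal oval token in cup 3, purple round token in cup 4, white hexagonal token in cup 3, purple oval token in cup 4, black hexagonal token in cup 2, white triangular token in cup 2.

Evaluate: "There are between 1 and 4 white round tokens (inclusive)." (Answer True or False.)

There are 0 white round tokens.
The claim requires 1 ≤ 0 ≤ 4, which does not hold.

False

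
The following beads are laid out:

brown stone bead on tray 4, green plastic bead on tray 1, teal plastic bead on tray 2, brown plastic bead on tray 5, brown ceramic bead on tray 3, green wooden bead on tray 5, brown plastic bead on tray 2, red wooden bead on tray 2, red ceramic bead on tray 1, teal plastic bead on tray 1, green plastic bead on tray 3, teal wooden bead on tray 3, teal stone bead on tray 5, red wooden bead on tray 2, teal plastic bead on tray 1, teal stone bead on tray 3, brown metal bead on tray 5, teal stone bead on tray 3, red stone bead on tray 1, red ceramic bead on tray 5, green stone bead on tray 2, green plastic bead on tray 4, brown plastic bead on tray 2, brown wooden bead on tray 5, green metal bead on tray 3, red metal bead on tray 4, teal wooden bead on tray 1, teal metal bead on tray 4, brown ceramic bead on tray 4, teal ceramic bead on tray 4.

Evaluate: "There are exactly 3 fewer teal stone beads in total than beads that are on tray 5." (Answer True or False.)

|teal stone beads| = 3.
|beads on tray 5| = 6.
The claim requires 6 − 3 (= 3) to equal 3, which holds.

True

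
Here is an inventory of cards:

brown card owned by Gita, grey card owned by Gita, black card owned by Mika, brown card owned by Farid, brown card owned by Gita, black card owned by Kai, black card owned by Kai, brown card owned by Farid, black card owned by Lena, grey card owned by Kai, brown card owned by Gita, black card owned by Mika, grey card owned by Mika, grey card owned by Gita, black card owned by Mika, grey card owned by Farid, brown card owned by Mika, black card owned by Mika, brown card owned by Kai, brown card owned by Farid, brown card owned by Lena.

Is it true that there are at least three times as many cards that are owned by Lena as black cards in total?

False

Count of cards owned by Lena: 2.
There are 7 black cards.
The claim requires 2 ≥ 3 × 7 = 21, which does not hold.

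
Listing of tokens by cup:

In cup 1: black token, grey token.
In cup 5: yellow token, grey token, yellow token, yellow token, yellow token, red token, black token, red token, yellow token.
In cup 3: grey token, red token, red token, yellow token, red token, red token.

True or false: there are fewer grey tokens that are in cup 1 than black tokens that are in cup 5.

|grey tokens in cup 1| = 1.
|black tokens in cup 5| = 1.
The claim requires 1 < 1, which does not hold.

False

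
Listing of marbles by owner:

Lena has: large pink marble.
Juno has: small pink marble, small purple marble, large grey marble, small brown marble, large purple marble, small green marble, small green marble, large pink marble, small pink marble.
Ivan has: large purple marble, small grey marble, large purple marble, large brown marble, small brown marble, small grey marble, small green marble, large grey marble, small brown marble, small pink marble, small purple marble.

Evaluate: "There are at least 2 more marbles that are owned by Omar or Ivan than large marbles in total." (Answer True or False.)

True

|marbles owned by Omar or Ivan| = 11.
|large marbles| = 8.
The claim requires 11 − 8 = 3 ≥ 2, which holds.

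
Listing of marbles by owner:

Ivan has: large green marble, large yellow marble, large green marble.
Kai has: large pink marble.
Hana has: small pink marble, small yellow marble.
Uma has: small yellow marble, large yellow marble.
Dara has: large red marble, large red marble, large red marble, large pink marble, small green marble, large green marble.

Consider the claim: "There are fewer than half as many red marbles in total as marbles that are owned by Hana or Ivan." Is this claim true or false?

False

red marbles: 3.
marbles owned by Hana or Ivan: 5.
The claim requires 2 × 3 = 6 < 5, which does not hold.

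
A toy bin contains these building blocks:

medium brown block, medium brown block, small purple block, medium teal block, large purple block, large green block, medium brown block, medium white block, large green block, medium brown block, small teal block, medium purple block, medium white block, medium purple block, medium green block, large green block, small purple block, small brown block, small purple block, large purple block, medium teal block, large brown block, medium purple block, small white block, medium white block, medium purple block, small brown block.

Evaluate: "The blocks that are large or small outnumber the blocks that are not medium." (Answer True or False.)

False

blocks that are large or small: 13.
blocks that are not medium: 13.
The claim requires 13 > 13, which does not hold.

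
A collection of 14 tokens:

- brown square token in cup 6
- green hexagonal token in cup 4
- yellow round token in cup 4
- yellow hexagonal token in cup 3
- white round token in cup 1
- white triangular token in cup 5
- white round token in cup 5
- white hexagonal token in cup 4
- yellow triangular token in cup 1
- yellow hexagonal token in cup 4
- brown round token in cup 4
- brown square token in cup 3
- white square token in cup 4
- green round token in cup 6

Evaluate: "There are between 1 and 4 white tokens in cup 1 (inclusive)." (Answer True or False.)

|white tokens in cup 1| = 1.
The claim requires 1 ≤ 1 ≤ 4, which holds.

True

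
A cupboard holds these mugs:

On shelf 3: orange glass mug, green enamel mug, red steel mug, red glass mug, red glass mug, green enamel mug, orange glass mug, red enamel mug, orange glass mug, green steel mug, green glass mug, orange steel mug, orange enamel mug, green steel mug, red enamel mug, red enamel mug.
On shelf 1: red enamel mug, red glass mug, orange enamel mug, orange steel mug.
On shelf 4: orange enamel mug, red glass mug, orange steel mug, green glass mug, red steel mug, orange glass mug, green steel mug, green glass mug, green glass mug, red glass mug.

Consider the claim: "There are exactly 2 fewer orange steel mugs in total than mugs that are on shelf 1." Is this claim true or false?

False

|orange steel mugs| = 3.
|mugs on shelf 1| = 4.
The claim requires 4 − 3 (= 1) to equal 2, which does not hold.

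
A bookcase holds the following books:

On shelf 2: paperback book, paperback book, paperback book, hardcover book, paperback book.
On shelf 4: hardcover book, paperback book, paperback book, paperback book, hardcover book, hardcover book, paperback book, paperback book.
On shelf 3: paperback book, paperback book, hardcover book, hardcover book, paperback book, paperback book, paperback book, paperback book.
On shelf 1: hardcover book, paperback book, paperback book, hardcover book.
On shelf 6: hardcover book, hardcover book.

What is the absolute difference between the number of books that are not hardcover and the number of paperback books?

0

books that are not hardcover: 17. paperback books: 17.
|17 − 17| = 17 − 17 = 0.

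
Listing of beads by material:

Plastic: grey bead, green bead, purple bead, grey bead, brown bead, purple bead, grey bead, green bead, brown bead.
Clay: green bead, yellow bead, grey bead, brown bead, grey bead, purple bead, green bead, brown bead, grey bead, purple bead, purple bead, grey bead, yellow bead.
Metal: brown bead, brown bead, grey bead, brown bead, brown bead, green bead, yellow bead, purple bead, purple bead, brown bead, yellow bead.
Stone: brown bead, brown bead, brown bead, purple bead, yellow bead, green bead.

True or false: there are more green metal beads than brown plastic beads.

False

green metal beads: 1.
brown plastic beads: 2.
The claim requires 1 > 2, which does not hold.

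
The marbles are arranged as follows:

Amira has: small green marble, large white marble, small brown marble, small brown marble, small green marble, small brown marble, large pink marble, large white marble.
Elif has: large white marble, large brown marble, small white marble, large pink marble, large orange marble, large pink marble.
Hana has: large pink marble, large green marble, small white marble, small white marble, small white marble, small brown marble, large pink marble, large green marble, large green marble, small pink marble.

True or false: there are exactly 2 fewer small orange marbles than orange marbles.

False

small orange marbles: 0.
orange marbles: 1.
The claim requires 1 − 0 (= 1) to equal 2, which does not hold.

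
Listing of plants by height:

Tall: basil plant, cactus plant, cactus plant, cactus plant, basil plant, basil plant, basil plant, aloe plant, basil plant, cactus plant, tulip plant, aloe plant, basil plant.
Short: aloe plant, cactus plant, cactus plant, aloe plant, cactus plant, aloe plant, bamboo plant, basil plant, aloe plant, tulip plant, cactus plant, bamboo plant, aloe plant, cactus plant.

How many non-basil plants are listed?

Total plants: 27; with the excluded value: 7; remaining 27 − 7 = 20.

20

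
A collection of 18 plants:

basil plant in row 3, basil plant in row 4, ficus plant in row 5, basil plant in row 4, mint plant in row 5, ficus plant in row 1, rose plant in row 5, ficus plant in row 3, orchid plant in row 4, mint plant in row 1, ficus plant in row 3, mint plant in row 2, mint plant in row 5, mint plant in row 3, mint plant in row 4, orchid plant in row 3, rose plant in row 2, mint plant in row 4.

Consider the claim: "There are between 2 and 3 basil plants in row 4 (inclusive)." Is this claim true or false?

basil plants in row 4: 2.
The claim requires 2 ≤ 2 ≤ 3, which holds.

True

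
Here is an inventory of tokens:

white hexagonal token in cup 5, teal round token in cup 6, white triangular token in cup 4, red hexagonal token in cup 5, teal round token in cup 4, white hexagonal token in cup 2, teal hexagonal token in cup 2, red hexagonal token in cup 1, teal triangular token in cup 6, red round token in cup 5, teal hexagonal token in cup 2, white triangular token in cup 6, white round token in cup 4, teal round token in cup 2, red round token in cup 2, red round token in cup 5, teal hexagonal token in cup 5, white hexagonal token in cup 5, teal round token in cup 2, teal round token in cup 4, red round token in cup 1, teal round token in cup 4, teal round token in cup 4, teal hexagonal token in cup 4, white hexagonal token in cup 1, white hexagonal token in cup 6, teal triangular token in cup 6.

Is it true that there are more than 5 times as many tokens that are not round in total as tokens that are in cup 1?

False

|tokens that are not round| = 15.
|tokens in cup 1| = 3.
The claim requires 15 > 5 × 3 = 15, which does not hold.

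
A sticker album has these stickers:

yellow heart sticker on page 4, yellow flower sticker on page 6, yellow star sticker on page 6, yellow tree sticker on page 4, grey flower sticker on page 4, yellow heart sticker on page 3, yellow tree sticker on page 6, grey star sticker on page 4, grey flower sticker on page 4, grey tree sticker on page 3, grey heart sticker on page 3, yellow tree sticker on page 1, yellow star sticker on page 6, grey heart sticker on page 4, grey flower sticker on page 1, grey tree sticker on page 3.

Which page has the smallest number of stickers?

page 1

Counts by page: page 4→6, page 3→4, page 6→4, page 1→2.
The minimum is 2, held uniquely by page 1.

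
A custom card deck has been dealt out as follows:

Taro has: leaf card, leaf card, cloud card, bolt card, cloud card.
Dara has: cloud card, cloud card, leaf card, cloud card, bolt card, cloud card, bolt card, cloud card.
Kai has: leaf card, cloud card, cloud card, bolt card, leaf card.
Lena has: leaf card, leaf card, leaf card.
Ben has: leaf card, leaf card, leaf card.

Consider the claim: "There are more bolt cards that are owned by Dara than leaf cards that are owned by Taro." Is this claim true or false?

False

|bolt cards owned by Dara| = 2.
|leaf cards owned by Taro| = 2.
The claim requires 2 > 2, which does not hold.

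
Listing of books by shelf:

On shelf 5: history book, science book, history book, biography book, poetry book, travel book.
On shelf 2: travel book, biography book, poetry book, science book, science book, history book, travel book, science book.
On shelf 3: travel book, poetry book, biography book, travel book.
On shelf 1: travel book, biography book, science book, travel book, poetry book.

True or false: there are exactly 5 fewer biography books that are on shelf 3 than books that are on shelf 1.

False

There is 1 biography book on shelf 3.
There are 5 books on shelf 1.
The claim requires 5 − 1 (= 4) to equal 5, which does not hold.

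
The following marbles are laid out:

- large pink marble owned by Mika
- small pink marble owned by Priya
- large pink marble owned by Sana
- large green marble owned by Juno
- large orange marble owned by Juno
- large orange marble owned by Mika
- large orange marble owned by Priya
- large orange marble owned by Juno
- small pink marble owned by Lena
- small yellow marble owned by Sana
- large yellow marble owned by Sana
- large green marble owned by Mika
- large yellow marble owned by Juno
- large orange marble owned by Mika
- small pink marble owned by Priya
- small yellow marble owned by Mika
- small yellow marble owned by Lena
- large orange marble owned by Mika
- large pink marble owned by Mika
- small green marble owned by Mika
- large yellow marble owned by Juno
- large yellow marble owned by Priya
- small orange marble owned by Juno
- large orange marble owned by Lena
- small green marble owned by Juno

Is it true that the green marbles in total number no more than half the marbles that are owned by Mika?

|green marbles| = 4.
|marbles owned by Mika| = 8.
The claim requires 2 × 4 = 8 ≤ 8, which holds.

True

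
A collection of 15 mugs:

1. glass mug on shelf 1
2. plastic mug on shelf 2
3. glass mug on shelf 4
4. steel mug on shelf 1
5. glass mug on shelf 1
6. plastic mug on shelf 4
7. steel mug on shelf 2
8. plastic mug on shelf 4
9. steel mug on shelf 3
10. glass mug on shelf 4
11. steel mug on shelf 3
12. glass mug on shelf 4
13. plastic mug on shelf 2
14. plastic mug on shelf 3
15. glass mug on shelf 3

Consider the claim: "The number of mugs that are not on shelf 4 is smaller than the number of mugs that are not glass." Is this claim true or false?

mugs that are not on shelf 4: 10.
mugs that are not glass: 9.
The claim requires 10 < 9, which does not hold.

False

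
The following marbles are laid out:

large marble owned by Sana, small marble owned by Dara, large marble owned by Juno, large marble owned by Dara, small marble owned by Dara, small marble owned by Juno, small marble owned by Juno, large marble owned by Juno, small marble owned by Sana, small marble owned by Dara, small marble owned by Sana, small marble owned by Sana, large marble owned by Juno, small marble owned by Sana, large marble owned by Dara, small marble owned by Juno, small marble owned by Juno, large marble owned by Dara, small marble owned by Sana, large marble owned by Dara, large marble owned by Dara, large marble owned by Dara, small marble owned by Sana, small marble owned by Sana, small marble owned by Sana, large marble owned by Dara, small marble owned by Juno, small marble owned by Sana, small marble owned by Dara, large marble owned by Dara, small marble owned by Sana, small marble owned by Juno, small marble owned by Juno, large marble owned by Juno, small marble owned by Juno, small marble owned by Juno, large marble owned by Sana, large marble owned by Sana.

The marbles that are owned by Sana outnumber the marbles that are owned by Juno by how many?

marbles owned by Sana: 13.
marbles owned by Juno: 13.
13 − 13 = 0.

0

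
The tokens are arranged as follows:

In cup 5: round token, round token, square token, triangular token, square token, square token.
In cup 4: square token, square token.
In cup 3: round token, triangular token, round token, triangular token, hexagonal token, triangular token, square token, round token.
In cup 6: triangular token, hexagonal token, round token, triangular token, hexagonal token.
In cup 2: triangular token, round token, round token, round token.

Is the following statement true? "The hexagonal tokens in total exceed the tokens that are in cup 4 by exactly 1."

True

|hexagonal tokens| = 3.
|tokens in cup 4| = 2.
The claim requires 3 − 2 (= 1) to equal 1, which holds.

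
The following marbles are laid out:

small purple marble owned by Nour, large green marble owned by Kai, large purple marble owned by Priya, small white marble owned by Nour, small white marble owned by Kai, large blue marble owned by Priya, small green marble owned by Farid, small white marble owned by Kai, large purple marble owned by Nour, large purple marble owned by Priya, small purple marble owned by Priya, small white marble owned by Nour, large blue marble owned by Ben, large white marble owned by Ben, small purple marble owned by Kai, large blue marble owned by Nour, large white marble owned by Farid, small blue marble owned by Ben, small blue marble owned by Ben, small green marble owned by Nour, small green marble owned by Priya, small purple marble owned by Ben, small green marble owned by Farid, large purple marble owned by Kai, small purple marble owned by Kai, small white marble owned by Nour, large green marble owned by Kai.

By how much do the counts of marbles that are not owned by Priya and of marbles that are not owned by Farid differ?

2

marbles that are not owned by Priya: 22. marbles that are not owned by Farid: 24.
|22 − 24| = 24 − 22 = 2.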